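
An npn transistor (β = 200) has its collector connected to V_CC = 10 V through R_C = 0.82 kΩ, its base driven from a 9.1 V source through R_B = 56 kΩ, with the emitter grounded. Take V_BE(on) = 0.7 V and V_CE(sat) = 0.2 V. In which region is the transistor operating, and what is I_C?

Assume active: I_B = (9.1 − 0.7)/56 = 0.15 mA, giving I_C = β·I_B = 30 mA.
But then V_CE = 10 − 30×0.82 = -14.6 V < V_CE(sat) = 0.2 V — impossible in the active region.
So the transistor is saturated. With V_CE = 0.2 V, I_C = (V_CC − 0.2)/R_C = 9.8/0.82 = 12 mA.
Check: β·I_B = 30 mA > I_C = 12 mA, confirming saturation.

saturation; I_C ≈ 12 mA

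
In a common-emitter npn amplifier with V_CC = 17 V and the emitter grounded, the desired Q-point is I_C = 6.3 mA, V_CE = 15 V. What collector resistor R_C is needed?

R_C ≈ 0.32 kΩ

Collector loop: V_CC = I_C·R_C + V_CE.
R_C = (V_CC − V_CE)/I_C = (17 − 15)/6.3 = 0.317 kΩ.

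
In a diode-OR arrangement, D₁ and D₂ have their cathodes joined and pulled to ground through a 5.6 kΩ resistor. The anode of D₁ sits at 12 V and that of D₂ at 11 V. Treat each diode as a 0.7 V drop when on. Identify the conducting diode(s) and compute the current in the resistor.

Assume both conduct. Then node N would need to be at both 12−0.7 = 11.3 V and 11−0.7 = 10.3 V, which is impossible.
Assume only D₁ conducts: V_N = 12 − 0.7 = 11.3 V, so I_R = 11.3/5.6 = 2.02 mA.
Check D₂: its anode-to-cathode voltage is 11 − 11.3 = -0.3 V < 0.7 V, so it is off. The assumption is consistent.

Only D₁ conducts; I_R ≈ 2 mA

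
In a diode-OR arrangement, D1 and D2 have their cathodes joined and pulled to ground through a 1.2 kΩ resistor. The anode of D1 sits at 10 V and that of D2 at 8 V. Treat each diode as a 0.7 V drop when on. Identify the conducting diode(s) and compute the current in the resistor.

Only D1 conducts; I_R ≈ 7.8 mA

Assume both conduct. Then node N would need to be at both 10−0.7 = 9.3 V and 8−0.7 = 7.3 V, which is impossible.
Assume only D1 conducts: V_N = 10 − 0.7 = 9.3 V, so I_R = 9.3/1.2 = 7.75 mA.
Check D2: its anode-to-cathode voltage is 8 − 9.3 = -1.3 V < 0.7 V, so it is off. The assumption is consistent.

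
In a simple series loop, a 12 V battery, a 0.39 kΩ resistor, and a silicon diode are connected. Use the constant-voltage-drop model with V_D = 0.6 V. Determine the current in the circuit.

I ≈ 29 mA

KVL around the loop: 12 = V_D + I·R = 0.6 + I × 0.39 kΩ.
So I = (12 − 0.6) / 0.39 kΩ = 11.4 / 0.39 = 29.2 mA.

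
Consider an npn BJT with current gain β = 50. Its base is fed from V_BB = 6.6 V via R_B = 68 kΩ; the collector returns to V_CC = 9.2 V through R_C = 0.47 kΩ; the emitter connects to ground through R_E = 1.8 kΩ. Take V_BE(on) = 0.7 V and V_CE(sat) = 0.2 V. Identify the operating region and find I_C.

Assume active. Base-emitter loop: I_B = (V_BB − V_BE)/(R_B + (β+1)R_E) = (6.6 − 0.7)/(68 + 51×1.8) = 0.0369 mA.
I_C = β·I_B = 50×0.0369 = 1.85 mA.
V_CE = V_CC − I_C·R_C − I_E·R_E = 9.2 − 1.85×0.47 − 1.88×1.8 = 4.94 V > V_CE(sat), so the active-region assumption holds.

active; I_C ≈ 1.8 mA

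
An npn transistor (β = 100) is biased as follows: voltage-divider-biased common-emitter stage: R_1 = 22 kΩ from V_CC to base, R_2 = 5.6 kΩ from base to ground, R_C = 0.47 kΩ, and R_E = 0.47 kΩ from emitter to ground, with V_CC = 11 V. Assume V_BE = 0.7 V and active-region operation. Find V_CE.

V_CE ≈ 8.2 V

Thevenize the base divider: V_Th = V_CC·R_2/(R_1+R_2) = 11×5.6/27.6 = 2.23 V, R_Th = R_1‖R_2 = 4.46 kΩ.
Base-emitter loop: V_Th = I_B·R_Th + V_BE + (β+1)I_B·R_E, so I_B = (2.23 − 0.7) / (4.46 + 101×0.47) = 0.0295 mA.
I_C = β·I_B = 100×0.0295 = 2.95 mA, and I_E = (β+1)I_B = 2.98 mA.
V_CE = V_CC − I_C·R_C − I_E·R_E = 11 − 2.95×0.47 − 2.98×0.47 = 8.21 V.
V_CE = 8.21 V > 0.2 V confirms active-region operation.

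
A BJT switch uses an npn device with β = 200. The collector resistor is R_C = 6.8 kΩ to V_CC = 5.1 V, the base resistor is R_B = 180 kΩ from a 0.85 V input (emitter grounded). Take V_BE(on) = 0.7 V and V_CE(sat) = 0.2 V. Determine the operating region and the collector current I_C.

Assume active. Base-emitter loop: I_B = (V_BB − V_BE)/R_B = (0.85 − 0.7)/180 = 0.000833 mA.
I_C = β·I_B = 200×0.000833 = 0.167 mA.
V_CE = V_CC − I_C·R_C = 5.1 − 0.167×6.8 = 3.97 V > V_CE(sat), so the active-region assumption holds.

active; I_C ≈ 0.17 mA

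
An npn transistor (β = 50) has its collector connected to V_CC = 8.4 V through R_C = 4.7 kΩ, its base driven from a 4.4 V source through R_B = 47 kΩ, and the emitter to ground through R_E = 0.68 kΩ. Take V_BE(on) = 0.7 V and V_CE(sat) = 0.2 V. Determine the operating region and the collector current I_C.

Assume active: I_B = (4.4 − 0.7)/(47 + 51×0.68) = 0.0453 mA, I_C = β·I_B = 2.26 mA.
Then V_CE = 8.4 − 2.26×4.7 − 2.31×0.68 = -3.82 V < 0.2 V — the active assumption fails.
Re-solve with V_CE = 0.2 V. KCL at the emitter: V_E/R_E = (V_BB−0.7−V_E)/R_B + (V_CC−0.2−V_E)/R_C, giving V_E = 1.07 V.
I_C = (V_CC − 0.2 − V_E)/R_C = (8.2 − 1.07)/4.7 = 1.52 mA.
Check: I_B = (3.7 − 1.07)/47 = 0.056 mA, and β·I_B = 2.8 mA > I_C, confirming saturation.

saturation; I_C ≈ 1.5 mA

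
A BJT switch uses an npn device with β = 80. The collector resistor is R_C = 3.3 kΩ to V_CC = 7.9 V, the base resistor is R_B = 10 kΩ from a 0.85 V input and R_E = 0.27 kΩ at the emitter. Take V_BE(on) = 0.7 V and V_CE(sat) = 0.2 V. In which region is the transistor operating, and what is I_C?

Assume active. Base-emitter loop: I_B = (V_BB − V_BE)/(R_B + (β+1)R_E) = (0.85 − 0.7)/(10 + 81×0.27) = 0.00471 mA.
I_C = β·I_B = 80×0.00471 = 0.377 mA.
V_CE = V_CC − I_C·R_C − I_E·R_E = 7.9 − 0.377×3.3 − 0.381×0.27 = 6.55 V > V_CE(sat), so the active-region assumption holds.

active; I_C ≈ 0.38 mA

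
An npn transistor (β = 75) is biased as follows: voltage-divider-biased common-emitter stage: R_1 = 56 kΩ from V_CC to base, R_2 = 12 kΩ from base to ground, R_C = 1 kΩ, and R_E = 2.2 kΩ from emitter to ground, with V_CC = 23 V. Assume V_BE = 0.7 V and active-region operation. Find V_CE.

V_CE ≈ 18 V

Thevenize the base divider: V_Th = V_CC·R_2/(R_1+R_2) = 23×12/68 = 4.06 V, R_Th = R_1‖R_2 = 9.88 kΩ.
Base-emitter loop: V_Th = I_B·R_Th + V_BE + (β+1)I_B·R_E, so I_B = (4.06 − 0.7) / (9.88 + 76×2.2) = 0.019 mA.
I_C = β·I_B = 75×0.019 = 1.42 mA, and I_E = (β+1)I_B = 1.44 mA.
V_CE = V_CC − I_C·R_C − I_E·R_E = 23 − 1.42×1 − 1.44×2.2 = 18.4 V.
V_CE = 18.4 V > 0.2 V confirms active-region operation.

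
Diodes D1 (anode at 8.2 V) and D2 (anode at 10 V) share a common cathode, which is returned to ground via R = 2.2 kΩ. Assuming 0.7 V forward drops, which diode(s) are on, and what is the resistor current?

Only D2 conducts; I_R ≈ 4.2 mA

Assume both conduct. Then node N would need to be at both 8.2−0.7 = 7.5 V and 10−0.7 = 9.3 V, which is impossible.
Assume only D2 conducts: V_N = 10 − 0.7 = 9.3 V, so I_R = 9.3/2.2 = 4.23 mA.
Check D1: its anode-to-cathode voltage is 8.2 − 9.3 = -1.1 V < 0.7 V, so it is off. The assumption is consistent.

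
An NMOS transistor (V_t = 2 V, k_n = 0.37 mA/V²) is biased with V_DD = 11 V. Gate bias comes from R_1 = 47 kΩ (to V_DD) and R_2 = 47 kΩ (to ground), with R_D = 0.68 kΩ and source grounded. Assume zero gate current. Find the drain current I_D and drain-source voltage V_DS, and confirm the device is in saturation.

I_D ≈ 2.3 mA, V_DS ≈ 9.5 V

V_G = V_DD·R_2/(R_1+R_2) = 11×47/94 = 5.5 V. With the source grounded, V_GS = V_G = 5.5 V.
Assume saturation: I_D = (k_n/2)(V_GS − V_t)² = (0.37/2)×(5.5 − 2)² = 0.185×3.5² = 2.27 mA.
V_DS = V_DD − I_D·R_D = 11 − 2.27×0.68 = 9.46 V.
Saturation requires V_DS ≥ V_GS − V_t = 3.5 V; 9.46 ≥ 3.5 ✓.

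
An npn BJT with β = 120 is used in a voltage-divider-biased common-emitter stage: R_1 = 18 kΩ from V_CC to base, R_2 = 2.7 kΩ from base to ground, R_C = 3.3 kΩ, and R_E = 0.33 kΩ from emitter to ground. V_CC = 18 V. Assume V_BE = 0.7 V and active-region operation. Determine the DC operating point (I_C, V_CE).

Thevenize the base divider: V_Th = V_CC·R_2/(R_1+R_2) = 18×2.7/20.7 = 2.35 V, R_Th = R_1‖R_2 = 2.35 kΩ.
Base-emitter loop: V_Th = I_B·R_Th + V_BE + (β+1)I_B·R_E, so I_B = (2.35 − 0.7) / (2.35 + 121×0.33) = 0.039 mA.
I_C = β·I_B = 120×0.039 = 4.68 mA, and I_E = (β+1)I_B = 4.72 mA.
V_CE = V_CC − I_C·R_C − I_E·R_E = 18 − 4.68×3.3 − 4.72×0.33 = 1.01 V.
V_CE = 1.01 V > 0.2 V confirms active-region operation.

I_C ≈ 4.7 mA, V_CE ≈ 1 V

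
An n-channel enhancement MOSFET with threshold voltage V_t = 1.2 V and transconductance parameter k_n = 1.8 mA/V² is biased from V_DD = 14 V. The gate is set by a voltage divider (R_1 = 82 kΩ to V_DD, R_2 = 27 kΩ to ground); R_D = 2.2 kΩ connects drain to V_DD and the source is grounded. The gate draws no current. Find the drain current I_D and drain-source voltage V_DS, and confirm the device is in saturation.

V_G = V_DD·R_2/(R_1+R_2) = 14×27/109 = 3.47 V. With the source grounded, V_GS = V_G = 3.47 V.
Assume saturation: I_D = (k_n/2)(V_GS − V_t)² = (1.8/2)×(3.47 − 1.2)² = 0.9×2.27² = 4.63 mA.
V_DS = V_DD − I_D·R_D = 14 − 4.63×2.2 = 3.82 V.
Saturation requires V_DS ≥ V_GS − V_t = 2.27 V; 3.82 ≥ 2.27 ✓.

I_D ≈ 4.6 mA, V_DS ≈ 3.8 V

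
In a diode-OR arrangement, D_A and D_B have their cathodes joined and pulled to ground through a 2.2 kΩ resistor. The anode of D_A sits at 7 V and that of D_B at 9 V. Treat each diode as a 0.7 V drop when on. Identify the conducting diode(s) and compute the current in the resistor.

Only D_B conducts; I_R ≈ 3.8 mA

Assume both conduct. Then node N would need to be at both 7−0.7 = 6.3 V and 9−0.7 = 8.3 V, which is impossible.
Assume only D_B conducts: V_N = 9 − 0.7 = 8.3 V, so I_R = 8.3/2.2 = 3.77 mA.
Check D_A: its anode-to-cathode voltage is 7 − 8.3 = -1.3 V < 0.7 V, so it is off. The assumption is consistent.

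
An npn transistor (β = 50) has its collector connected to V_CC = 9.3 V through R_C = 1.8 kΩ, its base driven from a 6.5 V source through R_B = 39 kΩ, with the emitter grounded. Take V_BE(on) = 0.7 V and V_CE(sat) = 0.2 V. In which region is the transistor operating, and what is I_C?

saturation; I_C ≈ 5.1 mA

Assume active: I_B = (6.5 − 0.7)/39 = 0.149 mA, giving I_C = β·I_B = 7.44 mA.
But then V_CE = 9.3 − 7.44×1.8 = -4.08 V < V_CE(sat) = 0.2 V — impossible in the active region.
So the transistor is saturated. With V_CE = 0.2 V, I_C = (V_CC − 0.2)/R_C = 9.1/1.8 = 5.06 mA.
Check: β·I_B = 7.44 mA > I_C = 5.06 mA, confirming saturation.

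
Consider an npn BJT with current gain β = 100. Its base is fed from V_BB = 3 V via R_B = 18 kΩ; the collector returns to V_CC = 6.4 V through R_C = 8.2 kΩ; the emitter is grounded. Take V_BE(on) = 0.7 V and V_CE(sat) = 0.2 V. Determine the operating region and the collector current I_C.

Assume active: I_B = (3 − 0.7)/18 = 0.128 mA, giving I_C = β·I_B = 12.8 mA.
But then V_CE = 6.4 − 12.8×8.2 = -98.4 V < V_CE(sat) = 0.2 V — impossible in the active region.
So the transistor is saturated. With V_CE = 0.2 V, I_C = (V_CC − 0.2)/R_C = 6.2/8.2 = 0.756 mA.
Check: β·I_B = 12.8 mA > I_C = 0.756 mA, confirming saturation.

saturation; I_C ≈ 0.76 mA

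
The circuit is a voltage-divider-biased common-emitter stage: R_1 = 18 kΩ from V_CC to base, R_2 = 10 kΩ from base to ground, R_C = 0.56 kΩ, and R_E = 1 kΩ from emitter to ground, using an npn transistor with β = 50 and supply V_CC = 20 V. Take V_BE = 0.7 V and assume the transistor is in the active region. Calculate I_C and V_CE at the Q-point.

Thevenize the base divider: V_Th = V_CC·R_2/(R_1+R_2) = 20×10/28 = 7.14 V, R_Th = R_1‖R_2 = 6.43 kΩ.
Base-emitter loop: V_Th = I_B·R_Th + V_BE + (β+1)I_B·R_E, so I_B = (7.14 − 0.7) / (6.43 + 51×1) = 0.112 mA.
I_C = β·I_B = 50×0.112 = 5.61 mA, and I_E = (β+1)I_B = 5.72 mA.
V_CE = V_CC − I_C·R_C − I_E·R_E = 20 − 5.61×0.56 − 5.72×1 = 11.1 V.
V_CE = 11.1 V > 0.2 V confirms active-region operation.

I_C ≈ 5.6 mA, V_CE ≈ 11 V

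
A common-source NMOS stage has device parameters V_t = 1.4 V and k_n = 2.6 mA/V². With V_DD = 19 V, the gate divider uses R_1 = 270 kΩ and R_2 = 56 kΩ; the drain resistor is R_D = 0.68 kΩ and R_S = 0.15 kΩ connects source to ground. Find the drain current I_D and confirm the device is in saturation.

V_G = V_DD·R_2/(R_1+R_2) = 19×56/326 = 3.26 V.
Assume saturation: I_D = (k_n/2)(V_GS − V_t)² with V_GS = V_G − I_D·R_S = 3.26 − 0.15·I_D.
Substituting gives 0.0292·I_D² − 1.73·I_D + 4.52 = 0, with roots I_D = 2.74 or 56.3 mA.
The root I_D = 56.3 mA gives V_GS = -5.18 V ≤ V_t, so take I_D = 2.74 mA.
Then V_GS = 2.85 V and V_DS = V_DD − I_D(R_D+R_S) = 19 − 2.74×0.83 = 16.7 V.
Saturation requires V_DS ≥ V_GS − V_t = 1.45 V; 16.7 ≥ 1.45 ✓.

I_D ≈ 2.7 mA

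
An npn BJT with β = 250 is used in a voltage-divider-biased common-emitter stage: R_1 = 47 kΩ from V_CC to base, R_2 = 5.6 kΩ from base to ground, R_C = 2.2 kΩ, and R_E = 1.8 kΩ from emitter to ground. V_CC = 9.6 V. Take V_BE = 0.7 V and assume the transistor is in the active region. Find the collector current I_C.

Thevenize the base divider: V_Th = V_CC·R_2/(R_1+R_2) = 9.6×5.6/52.6 = 1.02 V, R_Th = R_1‖R_2 = 5 kΩ.
Base-emitter loop: V_Th = I_B·R_Th + V_BE + (β+1)I_B·R_E, so I_B = (1.02 − 0.7) / (5 + 251×1.8) = 0.000705 mA.
I_C = β·I_B = 250×0.000705 = 0.176 mA, and I_E = (β+1)I_B = 0.177 mA.
V_CE = V_CC − I_C·R_C − I_E·R_E = 9.6 − 0.176×2.2 − 0.177×1.8 = 8.89 V.
V_CE = 8.89 V > 0.2 V confirms active-region operation.

I_C ≈ 0.18 mA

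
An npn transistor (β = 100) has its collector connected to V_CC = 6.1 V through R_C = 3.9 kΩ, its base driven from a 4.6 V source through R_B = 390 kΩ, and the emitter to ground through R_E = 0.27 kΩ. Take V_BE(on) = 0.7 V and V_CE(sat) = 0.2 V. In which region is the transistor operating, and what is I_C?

active; I_C ≈ 0.93 mA

Assume active. Base-emitter loop: I_B = (V_BB − V_BE)/(R_B + (β+1)R_E) = (4.6 − 0.7)/(390 + 101×0.27) = 0.00935 mA.
I_C = β·I_B = 100×0.00935 = 0.935 mA.
V_CE = V_CC − I_C·R_C − I_E·R_E = 6.1 − 0.935×3.9 − 0.944×0.27 = 2.2 V > V_CE(sat), so the active-region assumption holds.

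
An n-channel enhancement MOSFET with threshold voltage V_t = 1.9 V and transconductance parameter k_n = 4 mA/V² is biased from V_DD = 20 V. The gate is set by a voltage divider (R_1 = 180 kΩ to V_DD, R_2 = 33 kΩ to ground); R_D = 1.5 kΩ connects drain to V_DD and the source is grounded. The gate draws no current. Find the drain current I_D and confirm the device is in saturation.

V_G = V_DD·R_2/(R_1+R_2) = 20×33/213 = 3.1 V. With the source grounded, V_GS = V_G = 3.1 V.
Assume saturation: I_D = (k_n/2)(V_GS − V_t)² = (4/2)×(3.1 − 1.9)² = 2×1.2² = 2.87 mA.
V_DS = V_DD − I_D·R_D = 20 − 2.87×1.5 = 15.7 V.
Saturation requires V_DS ≥ V_GS − V_t = 1.2 V; 15.7 ≥ 1.2 ✓.

I_D ≈ 2.9 mA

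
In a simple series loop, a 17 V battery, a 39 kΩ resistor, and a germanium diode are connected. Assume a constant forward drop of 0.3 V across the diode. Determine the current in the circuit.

KVL around the loop: 17 = V_D + I·R = 0.3 + I × 39 kΩ.
So I = (17 − 0.3) / 39 kΩ = 16.7 / 39 = 0.428 mA.

I ≈ 0.43 mA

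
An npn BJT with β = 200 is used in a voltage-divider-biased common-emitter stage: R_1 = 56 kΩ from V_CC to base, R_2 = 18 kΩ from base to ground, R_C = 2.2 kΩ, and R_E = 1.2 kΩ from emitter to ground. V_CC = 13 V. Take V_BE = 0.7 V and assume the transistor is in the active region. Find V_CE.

V_CE ≈ 6.4 V

Thevenize the base divider: V_Th = V_CC·R_2/(R_1+R_2) = 13×18/74 = 3.16 V, R_Th = R_1‖R_2 = 13.6 kΩ.
Base-emitter loop: V_Th = I_B·R_Th + V_BE + (β+1)I_B·R_E, so I_B = (3.16 − 0.7) / (13.6 + 201×1.2) = 0.00966 mA.
I_C = β·I_B = 200×0.00966 = 1.93 mA, and I_E = (β+1)I_B = 1.94 mA.
V_CE = V_CC − I_C·R_C − I_E·R_E = 13 − 1.93×2.2 − 1.94×1.2 = 6.42 V.
V_CE = 6.42 V > 0.2 V confirms active-region operation.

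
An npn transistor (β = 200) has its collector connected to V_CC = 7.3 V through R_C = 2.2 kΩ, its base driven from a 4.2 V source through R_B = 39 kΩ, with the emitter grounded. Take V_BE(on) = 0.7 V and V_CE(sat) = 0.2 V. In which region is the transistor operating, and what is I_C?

saturation; I_C ≈ 3.2 mA

Assume active: I_B = (4.2 − 0.7)/39 = 0.0897 mA, giving I_C = β·I_B = 17.9 mA.
But then V_CE = 7.3 − 17.9×2.2 = -32.2 V < V_CE(sat) = 0.2 V — impossible in the active region.
So the transistor is saturated. With V_CE = 0.2 V, I_C = (V_CC − 0.2)/R_C = 7.1/2.2 = 3.23 mA.
Check: β·I_B = 17.9 mA > I_C = 3.23 mA, confirming saturation.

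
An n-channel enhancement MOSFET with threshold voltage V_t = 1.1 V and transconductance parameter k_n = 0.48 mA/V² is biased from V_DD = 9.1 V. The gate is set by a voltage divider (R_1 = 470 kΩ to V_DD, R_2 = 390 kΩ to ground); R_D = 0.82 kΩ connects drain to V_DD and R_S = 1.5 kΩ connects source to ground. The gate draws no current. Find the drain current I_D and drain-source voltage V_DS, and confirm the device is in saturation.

I_D ≈ 0.8 mA, V_DS ≈ 7.2 V

V_G = V_DD·R_2/(R_1+R_2) = 9.1×390/860 = 4.13 V.
Assume saturation: I_D = (k_n/2)(V_GS − V_t)² with V_GS = V_G − I_D·R_S = 4.13 − 1.5·I_D.
Substituting gives 0.54·I_D² − 3.18·I_D + 2.2 = 0, with roots I_D = 0.8 or 5.09 mA.
The root I_D = 5.09 mA gives V_GS = -3.5 V ≤ V_t, so take I_D = 0.8 mA.
Then V_GS = 2.93 V and V_DS = V_DD − I_D(R_D+R_S) = 9.1 − 0.8×2.32 = 7.24 V.
Saturation requires V_DS ≥ V_GS − V_t = 1.83 V; 7.24 ≥ 1.83 ✓.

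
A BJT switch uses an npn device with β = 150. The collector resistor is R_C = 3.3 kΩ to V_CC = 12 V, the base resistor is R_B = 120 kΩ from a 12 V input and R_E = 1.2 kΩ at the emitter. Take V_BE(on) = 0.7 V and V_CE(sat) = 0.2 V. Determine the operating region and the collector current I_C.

Assume active: I_B = (12 − 0.7)/(120 + 151×1.2) = 0.0375 mA, I_C = β·I_B = 5.63 mA.
Then V_CE = 12 − 5.63×3.3 − 5.67×1.2 = -13.4 V < 0.2 V — the active assumption fails.
Re-solve with V_CE = 0.2 V. KCL at the emitter: V_E/R_E = (V_BB−0.7−V_E)/R_B + (V_CC−0.2−V_E)/R_C, giving V_E = 3.21 V.
I_C = (V_CC − 0.2 − V_E)/R_C = (11.8 − 3.21)/3.3 = 2.6 mA.
Check: I_B = (11.3 − 3.21)/120 = 0.0674 mA, and β·I_B = 10.1 mA > I_C, confirming saturation.

saturation; I_C ≈ 2.6 mA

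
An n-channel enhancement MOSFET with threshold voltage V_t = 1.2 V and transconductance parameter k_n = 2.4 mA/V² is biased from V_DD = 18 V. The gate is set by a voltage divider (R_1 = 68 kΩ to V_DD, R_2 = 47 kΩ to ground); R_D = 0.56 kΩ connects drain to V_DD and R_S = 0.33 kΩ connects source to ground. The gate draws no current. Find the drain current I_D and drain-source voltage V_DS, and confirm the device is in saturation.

V_G = V_DD·R_2/(R_1+R_2) = 18×47/115 = 7.36 V.
Assume saturation: I_D = (k_n/2)(V_GS − V_t)² with V_GS = V_G − I_D·R_S = 7.36 − 0.33·I_D.
Substituting gives 0.131·I_D² − 5.88·I_D + 45.5 = 0, with roots I_D = 9.94 or 35 mA.
The root I_D = 35 mA gives V_GS = -4.2 V ≤ V_t, so take I_D = 9.94 mA.
Then V_GS = 4.08 V and V_DS = V_DD − I_D(R_D+R_S) = 18 − 9.94×0.89 = 9.16 V.
Saturation requires V_DS ≥ V_GS − V_t = 2.88 V; 9.16 ≥ 2.88 ✓.

I_D ≈ 9.9 mA, V_DS ≈ 9.2 V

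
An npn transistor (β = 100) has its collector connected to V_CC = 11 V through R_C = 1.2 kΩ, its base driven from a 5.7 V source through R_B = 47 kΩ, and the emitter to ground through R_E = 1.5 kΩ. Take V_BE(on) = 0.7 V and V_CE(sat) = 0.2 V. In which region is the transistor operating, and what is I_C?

active; I_C ≈ 2.5 mA

Assume active. Base-emitter loop: I_B = (V_BB − V_BE)/(R_B + (β+1)R_E) = (5.7 − 0.7)/(47 + 101×1.5) = 0.0252 mA.
I_C = β·I_B = 100×0.0252 = 2.52 mA.
V_CE = V_CC − I_C·R_C − I_E·R_E = 11 − 2.52×1.2 − 2.54×1.5 = 4.16 V > V_CE(sat), so the active-region assumption holds.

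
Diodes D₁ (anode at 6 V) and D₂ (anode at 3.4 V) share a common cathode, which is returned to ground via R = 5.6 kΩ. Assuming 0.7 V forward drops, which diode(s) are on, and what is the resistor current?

Only D₁ conducts; I_R ≈ 0.95 mA

Assume both conduct. Then node N would need to be at both 6−0.7 = 5.3 V and 3.4−0.7 = 2.7 V, which is impossible.
Assume only D₁ conducts: V_N = 6 − 0.7 = 5.3 V, so I_R = 5.3/5.6 = 0.946 mA.
Check D₂: its anode-to-cathode voltage is 3.4 − 5.3 = -1.9 V < 0.7 V, so it is off. The assumption is consistent.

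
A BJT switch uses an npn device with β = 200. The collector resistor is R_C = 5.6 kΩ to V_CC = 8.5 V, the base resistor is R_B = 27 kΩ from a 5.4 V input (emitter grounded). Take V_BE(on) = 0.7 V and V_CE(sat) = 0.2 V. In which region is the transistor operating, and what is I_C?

Assume active: I_B = (5.4 − 0.7)/27 = 0.174 mA, giving I_C = β·I_B = 34.8 mA.
But then V_CE = 8.5 − 34.8×5.6 = -186 V < V_CE(sat) = 0.2 V — impossible in the active region.
So the transistor is saturated. With V_CE = 0.2 V, I_C = (V_CC − 0.2)/R_C = 8.3/5.6 = 1.48 mA.
Check: β·I_B = 34.8 mA > I_C = 1.48 mA, confirming saturation.

saturation; I_C ≈ 1.5 mA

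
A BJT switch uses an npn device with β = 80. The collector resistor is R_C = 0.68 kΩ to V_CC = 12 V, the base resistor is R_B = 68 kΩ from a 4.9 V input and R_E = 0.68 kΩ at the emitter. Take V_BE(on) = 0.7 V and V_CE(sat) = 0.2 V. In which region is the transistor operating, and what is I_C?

Assume active. Base-emitter loop: I_B = (V_BB − V_BE)/(R_B + (β+1)R_E) = (4.9 − 0.7)/(68 + 81×0.68) = 0.0341 mA.
I_C = β·I_B = 80×0.0341 = 2.73 mA.
V_CE = V_CC − I_C·R_C − I_E·R_E = 12 − 2.73×0.68 − 2.76×0.68 = 8.26 V > V_CE(sat), so the active-region assumption holds.

active; I_C ≈ 2.7 mA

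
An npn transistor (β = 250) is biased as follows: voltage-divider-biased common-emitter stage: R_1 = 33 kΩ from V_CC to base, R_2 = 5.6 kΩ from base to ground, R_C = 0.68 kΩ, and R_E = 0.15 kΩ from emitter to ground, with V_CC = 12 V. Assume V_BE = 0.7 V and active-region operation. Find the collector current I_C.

Thevenize the base divider: V_Th = V_CC·R_2/(R_1+R_2) = 12×5.6/38.6 = 1.74 V, R_Th = R_1‖R_2 = 4.79 kΩ.
Base-emitter loop: V_Th = I_B·R_Th + V_BE + (β+1)I_B·R_E, so I_B = (1.74 − 0.7) / (4.79 + 251×0.15) = 0.0245 mA.
I_C = β·I_B = 250×0.0245 = 6.13 mA, and I_E = (β+1)I_B = 6.16 mA.
V_CE = V_CC − I_C·R_C − I_E·R_E = 12 − 6.13×0.68 − 6.16×0.15 = 6.91 V.
V_CE = 6.91 V > 0.2 V confirms active-region operation.

I_C ≈ 6.1 mA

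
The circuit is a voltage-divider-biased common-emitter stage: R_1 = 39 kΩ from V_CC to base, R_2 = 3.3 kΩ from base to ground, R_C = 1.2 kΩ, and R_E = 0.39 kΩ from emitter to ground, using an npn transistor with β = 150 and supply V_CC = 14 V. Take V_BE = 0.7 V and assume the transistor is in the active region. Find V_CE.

V_CE ≈ 12 V

Thevenize the base divider: V_Th = V_CC·R_2/(R_1+R_2) = 14×3.3/42.3 = 1.09 V, R_Th = R_1‖R_2 = 3.04 kΩ.
Base-emitter loop: V_Th = I_B·R_Th + V_BE + (β+1)I_B·R_E, so I_B = (1.09 − 0.7) / (3.04 + 151×0.39) = 0.00633 mA.
I_C = β·I_B = 150×0.00633 = 0.95 mA, and I_E = (β+1)I_B = 0.956 mA.
V_CE = V_CC − I_C·R_C − I_E·R_E = 14 − 0.95×1.2 − 0.956×0.39 = 12.5 V.
V_CE = 12.5 V > 0.2 V confirms active-region operation.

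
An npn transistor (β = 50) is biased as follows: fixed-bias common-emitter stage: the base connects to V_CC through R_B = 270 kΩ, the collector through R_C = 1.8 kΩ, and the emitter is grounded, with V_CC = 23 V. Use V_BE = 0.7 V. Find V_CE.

Base loop: V_CC = I_B·R_B + V_BE, so I_B = (23 − 0.7)/270 kΩ = 0.0826 mA.
In the active region I_C = β·I_B = 50 × 0.0826 = 4.13 mA.
Collector loop: V_CE = V_CC − I_C·R_C = 23 − 4.13×1.8 = 15.6 V.
Since V_CE = 15.6 V > V_CE(sat) ≈ 0.2 V, the transistor is in the active region as assumed.

V_CE ≈ 16 V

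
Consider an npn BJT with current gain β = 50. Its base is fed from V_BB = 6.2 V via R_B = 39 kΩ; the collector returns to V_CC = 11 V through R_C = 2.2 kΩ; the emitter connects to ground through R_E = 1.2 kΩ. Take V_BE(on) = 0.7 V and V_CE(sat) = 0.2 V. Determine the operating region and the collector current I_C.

active; I_C ≈ 2.7 mA

Assume active. Base-emitter loop: I_B = (V_BB − V_BE)/(R_B + (β+1)R_E) = (6.2 − 0.7)/(39 + 51×1.2) = 0.0549 mA.
I_C = β·I_B = 50×0.0549 = 2.74 mA.
V_CE = V_CC − I_C·R_C − I_E·R_E = 11 − 2.74×2.2 − 2.8×1.2 = 1.6 V > V_CE(sat), so the active-region assumption holds.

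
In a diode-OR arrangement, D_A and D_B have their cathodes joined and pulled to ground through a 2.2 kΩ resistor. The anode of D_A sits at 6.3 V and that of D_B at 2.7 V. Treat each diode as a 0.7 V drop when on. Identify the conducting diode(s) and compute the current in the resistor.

Assume both conduct. Then node N would need to be at both 6.3−0.7 = 5.6 V and 2.7−0.7 = 2 V, which is impossible.
Assume only D_A conducts: V_N = 6.3 − 0.7 = 5.6 V, so I_R = 5.6/2.2 = 2.55 mA.
Check D_B: its anode-to-cathode voltage is 2.7 − 5.6 = -2.9 V < 0.7 V, so it is off. The assumption is consistent.

Only D_A conducts; I_R ≈ 2.5 mA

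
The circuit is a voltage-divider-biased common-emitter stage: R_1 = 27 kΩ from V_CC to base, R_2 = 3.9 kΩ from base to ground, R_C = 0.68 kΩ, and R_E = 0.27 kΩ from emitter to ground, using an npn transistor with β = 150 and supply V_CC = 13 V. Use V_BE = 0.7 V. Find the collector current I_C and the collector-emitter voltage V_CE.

I_C ≈ 3.2 mA, V_CE ≈ 10 V

Thevenize the base divider: V_Th = V_CC·R_2/(R_1+R_2) = 13×3.9/30.9 = 1.64 V, R_Th = R_1‖R_2 = 3.41 kΩ.
Base-emitter loop: V_Th = I_B·R_Th + V_BE + (β+1)I_B·R_E, so I_B = (1.64 − 0.7) / (3.41 + 151×0.27) = 0.0213 mA.
I_C = β·I_B = 150×0.0213 = 3.19 mA, and I_E = (β+1)I_B = 3.22 mA.
V_CE = V_CC − I_C·R_C − I_E·R_E = 13 − 3.19×0.68 − 3.22×0.27 = 9.96 V.
V_CE = 9.96 V > 0.2 V confirms active-region operation.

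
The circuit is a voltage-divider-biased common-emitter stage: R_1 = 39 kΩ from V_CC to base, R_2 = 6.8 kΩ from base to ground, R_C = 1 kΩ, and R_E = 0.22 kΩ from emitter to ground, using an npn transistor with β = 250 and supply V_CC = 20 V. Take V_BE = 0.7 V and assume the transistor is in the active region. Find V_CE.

V_CE ≈ 8.6 V

Thevenize the base divider: V_Th = V_CC·R_2/(R_1+R_2) = 20×6.8/45.8 = 2.97 V, R_Th = R_1‖R_2 = 5.79 kΩ.
Base-emitter loop: V_Th = I_B·R_Th + V_BE + (β+1)I_B·R_E, so I_B = (2.97 − 0.7) / (5.79 + 251×0.22) = 0.0372 mA.
I_C = β·I_B = 250×0.0372 = 9.3 mA, and I_E = (β+1)I_B = 9.34 mA.
V_CE = V_CC − I_C·R_C − I_E·R_E = 20 − 9.3×1 − 9.34×0.22 = 8.65 V.
V_CE = 8.65 V > 0.2 V confirms active-region operation.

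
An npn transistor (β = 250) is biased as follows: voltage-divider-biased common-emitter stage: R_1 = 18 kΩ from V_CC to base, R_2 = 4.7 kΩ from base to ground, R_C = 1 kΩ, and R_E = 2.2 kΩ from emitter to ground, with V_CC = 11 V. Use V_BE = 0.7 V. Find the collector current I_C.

Thevenize the base divider: V_Th = V_CC·R_2/(R_1+R_2) = 11×4.7/22.7 = 2.28 V, R_Th = R_1‖R_2 = 3.73 kΩ.
Base-emitter loop: V_Th = I_B·R_Th + V_BE + (β+1)I_B·R_E, so I_B = (2.28 − 0.7) / (3.73 + 251×2.2) = 0.00284 mA.
I_C = β·I_B = 250×0.00284 = 0.709 mA, and I_E = (β+1)I_B = 0.712 mA.
V_CE = V_CC − I_C·R_C − I_E·R_E = 11 − 0.709×1 − 0.712×2.2 = 8.72 V.
V_CE = 8.72 V > 0.2 V confirms active-region operation.

I_C ≈ 0.71 mA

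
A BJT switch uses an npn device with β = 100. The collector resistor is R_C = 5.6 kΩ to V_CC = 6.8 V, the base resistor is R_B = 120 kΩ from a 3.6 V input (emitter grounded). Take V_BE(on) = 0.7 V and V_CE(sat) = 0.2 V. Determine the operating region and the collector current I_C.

saturation; I_C ≈ 1.2 mA

Assume active: I_B = (3.6 − 0.7)/120 = 0.0242 mA, giving I_C = β·I_B = 2.42 mA.
But then V_CE = 6.8 − 2.42×5.6 = -6.73 V < V_CE(sat) = 0.2 V — impossible in the active region.
So the transistor is saturated. With V_CE = 0.2 V, I_C = (V_CC − 0.2)/R_C = 6.6/5.6 = 1.18 mA.
Check: β·I_B = 2.42 mA > I_C = 1.18 mA, confirming saturation.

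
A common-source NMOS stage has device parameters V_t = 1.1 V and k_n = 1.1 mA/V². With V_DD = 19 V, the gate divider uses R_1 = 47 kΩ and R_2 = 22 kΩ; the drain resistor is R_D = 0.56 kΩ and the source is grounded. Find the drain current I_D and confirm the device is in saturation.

V_G = V_DD·R_2/(R_1+R_2) = 19×22/69 = 6.06 V. With the source grounded, V_GS = V_G = 6.06 V.
Assume saturation: I_D = (k_n/2)(V_GS − V_t)² = (1.1/2)×(6.06 − 1.1)² = 0.55×4.96² = 13.5 mA.
V_DS = V_DD − I_D·R_D = 19 − 13.5×0.56 = 11.4 V.
Saturation requires V_DS ≥ V_GS − V_t = 4.96 V; 11.4 ≥ 4.96 ✓.

I_D ≈ 14 mA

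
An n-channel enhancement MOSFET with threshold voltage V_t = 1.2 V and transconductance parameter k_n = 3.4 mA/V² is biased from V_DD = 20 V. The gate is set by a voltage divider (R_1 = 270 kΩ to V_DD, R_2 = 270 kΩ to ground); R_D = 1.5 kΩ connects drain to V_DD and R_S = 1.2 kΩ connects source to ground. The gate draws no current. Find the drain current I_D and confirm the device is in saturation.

V_G = V_DD·R_2/(R_1+R_2) = 20×270/540 = 10 V.
Assume saturation: I_D = (k_n/2)(V_GS − V_t)² with V_GS = V_G − I_D·R_S = 10 − 1.2·I_D.
Substituting gives 2.45·I_D² − 36.9·I_D + 132 = 0, with roots I_D = 5.79 or 9.28 mA.
The root I_D = 9.28 mA gives V_GS = -1.14 V ≤ V_t, so take I_D = 5.79 mA.
Then V_GS = 3.05 V and V_DS = V_DD − I_D(R_D+R_S) = 20 − 5.79×2.7 = 4.35 V.
Saturation requires V_DS ≥ V_GS − V_t = 1.85 V; 4.35 ≥ 1.85 ✓.

I_D ≈ 5.8 mA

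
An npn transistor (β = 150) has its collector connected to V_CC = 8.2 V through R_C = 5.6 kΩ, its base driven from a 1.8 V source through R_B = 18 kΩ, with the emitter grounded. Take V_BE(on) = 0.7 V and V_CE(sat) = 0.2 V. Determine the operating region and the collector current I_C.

saturation; I_C ≈ 1.4 mA

Assume active: I_B = (1.8 − 0.7)/18 = 0.0611 mA, giving I_C = β·I_B = 9.17 mA.
But then V_CE = 8.2 − 9.17×5.6 = -43.1 V < V_CE(sat) = 0.2 V — impossible in the active region.
So the transistor is saturated. With V_CE = 0.2 V, I_C = (V_CC − 0.2)/R_C = 8/5.6 = 1.43 mA.
Check: β·I_B = 9.17 mA > I_C = 1.43 mA, confirming saturation.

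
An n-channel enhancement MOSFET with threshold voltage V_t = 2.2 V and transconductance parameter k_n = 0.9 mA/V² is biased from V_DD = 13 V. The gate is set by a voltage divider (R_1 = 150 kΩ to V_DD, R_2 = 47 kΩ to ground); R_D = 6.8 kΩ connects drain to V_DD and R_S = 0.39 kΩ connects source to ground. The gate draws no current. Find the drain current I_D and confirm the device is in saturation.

V_G = V_DD·R_2/(R_1+R_2) = 13×47/197 = 3.1 V.
Assume saturation: I_D = (k_n/2)(V_GS − V_t)² with V_GS = V_G − I_D·R_S = 3.1 − 0.39·I_D.
Substituting gives 0.0684·I_D² − 1.32·I_D + 0.366 = 0, with roots I_D = 0.282 or 19 mA.
The root I_D = 19 mA gives V_GS = -4.29 V ≤ V_t, so take I_D = 0.282 mA.
Then V_GS = 2.99 V and V_DS = V_DD − I_D(R_D+R_S) = 13 − 0.282×7.19 = 11 V.
Saturation requires V_DS ≥ V_GS − V_t = 0.792 V; 11 ≥ 0.792 ✓.

I_D ≈ 0.28 mA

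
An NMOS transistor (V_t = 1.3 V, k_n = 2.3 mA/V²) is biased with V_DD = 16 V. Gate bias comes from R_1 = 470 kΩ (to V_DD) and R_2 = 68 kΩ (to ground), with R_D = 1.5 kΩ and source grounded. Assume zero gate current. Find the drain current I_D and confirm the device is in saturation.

V_G = V_DD·R_2/(R_1+R_2) = 16×68/538 = 2.02 V. With the source grounded, V_GS = V_G = 2.02 V.
Assume saturation: I_D = (k_n/2)(V_GS − V_t)² = (2.3/2)×(2.02 − 1.3)² = 1.15×0.722² = 0.6 mA.
V_DS = V_DD − I_D·R_D = 16 − 0.6×1.5 = 15.1 V.
Saturation requires V_DS ≥ V_GS − V_t = 0.722 V; 15.1 ≥ 0.722 ✓.

I_D ≈ 0.6 mA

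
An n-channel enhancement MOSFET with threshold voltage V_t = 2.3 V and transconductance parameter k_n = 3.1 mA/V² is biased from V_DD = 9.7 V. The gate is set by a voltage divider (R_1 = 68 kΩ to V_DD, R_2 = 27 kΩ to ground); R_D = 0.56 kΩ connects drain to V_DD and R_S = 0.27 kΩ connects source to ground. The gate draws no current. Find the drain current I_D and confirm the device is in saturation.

I_D ≈ 0.24 mA

V_G = V_DD·R_2/(R_1+R_2) = 9.7×27/95 = 2.76 V.
Assume saturation: I_D = (k_n/2)(V_GS − V_t)² with V_GS = V_G − I_D·R_S = 2.76 − 0.27·I_D.
Substituting gives 0.113·I_D² − 1.38·I_D + 0.323 = 0, with roots I_D = 0.239 or 12 mA.
The root I_D = 12 mA gives V_GS = -0.482 V ≤ V_t, so take I_D = 0.239 mA.
Then V_GS = 2.69 V and V_DS = V_DD − I_D(R_D+R_S) = 9.7 − 0.239×0.83 = 9.5 V.
Saturation requires V_DS ≥ V_GS − V_t = 0.392 V; 9.5 ≥ 0.392 ✓.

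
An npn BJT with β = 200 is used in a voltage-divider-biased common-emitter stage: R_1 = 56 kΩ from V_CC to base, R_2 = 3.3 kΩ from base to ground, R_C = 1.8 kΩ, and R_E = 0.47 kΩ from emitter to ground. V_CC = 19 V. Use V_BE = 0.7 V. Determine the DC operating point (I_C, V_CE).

Thevenize the base divider: V_Th = V_CC·R_2/(R_1+R_2) = 19×3.3/59.3 = 1.06 V, R_Th = R_1‖R_2 = 3.12 kΩ.
Base-emitter loop: V_Th = I_B·R_Th + V_BE + (β+1)I_B·R_E, so I_B = (1.06 − 0.7) / (3.12 + 201×0.47) = 0.00366 mA.
I_C = β·I_B = 200×0.00366 = 0.732 mA, and I_E = (β+1)I_B = 0.736 mA.
V_CE = V_CC − I_C·R_C − I_E·R_E = 19 − 0.732×1.8 − 0.736×0.47 = 17.3 V.
V_CE = 17.3 V > 0.2 V confirms active-region operation.

I_C ≈ 0.73 mA, V_CE ≈ 17 V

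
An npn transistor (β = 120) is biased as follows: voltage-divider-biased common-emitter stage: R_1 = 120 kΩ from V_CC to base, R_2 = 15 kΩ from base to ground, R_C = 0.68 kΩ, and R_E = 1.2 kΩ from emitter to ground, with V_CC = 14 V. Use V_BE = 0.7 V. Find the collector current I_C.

Thevenize the base divider: V_Th = V_CC·R_2/(R_1+R_2) = 14×15/135 = 1.56 V, R_Th = R_1‖R_2 = 13.3 kΩ.
Base-emitter loop: V_Th = I_B·R_Th + V_BE + (β+1)I_B·R_E, so I_B = (1.56 − 0.7) / (13.3 + 121×1.2) = 0.0054 mA.
I_C = β·I_B = 120×0.0054 = 0.648 mA, and I_E = (β+1)I_B = 0.653 mA.
V_CE = V_CC − I_C·R_C − I_E·R_E = 14 − 0.648×0.68 − 0.653×1.2 = 12.8 V.
V_CE = 12.8 V > 0.2 V confirms active-region operation.

I_C ≈ 0.65 mA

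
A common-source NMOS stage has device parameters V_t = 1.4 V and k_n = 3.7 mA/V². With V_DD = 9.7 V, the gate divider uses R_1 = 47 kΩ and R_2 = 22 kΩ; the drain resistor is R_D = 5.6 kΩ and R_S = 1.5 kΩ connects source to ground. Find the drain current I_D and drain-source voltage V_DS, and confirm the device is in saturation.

V_G = V_DD·R_2/(R_1+R_2) = 9.7×22/69 = 3.09 V.
Assume saturation: I_D = (k_n/2)(V_GS − V_t)² with V_GS = V_G − I_D·R_S = 3.09 − 1.5·I_D.
Substituting gives 4.16·I_D² − 10.4·I_D + 5.3 = 0, with roots I_D = 0.714 or 1.78 mA.
The root I_D = 1.78 mA gives V_GS = 0.418 V ≤ V_t, so take I_D = 0.714 mA.
Then V_GS = 2.02 V and V_DS = V_DD − I_D(R_D+R_S) = 9.7 − 0.714×7.1 = 4.63 V.
Saturation requires V_DS ≥ V_GS − V_t = 0.621 V; 4.63 ≥ 0.621 ✓.

I_D ≈ 0.71 mA, V_DS ≈ 4.6 V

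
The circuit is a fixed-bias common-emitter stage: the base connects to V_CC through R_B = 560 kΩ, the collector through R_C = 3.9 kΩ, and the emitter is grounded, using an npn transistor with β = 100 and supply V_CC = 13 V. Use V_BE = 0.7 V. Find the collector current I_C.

I_C ≈ 2.2 mA

Base loop: V_CC = I_B·R_B + V_BE, so I_B = (13 − 0.7)/560 kΩ = 0.022 mA.
In the active region I_C = β·I_B = 100 × 0.022 = 2.2 mA.
Collector loop: V_CE = V_CC − I_C·R_C = 13 − 2.2×3.9 = 4.43 V.
Since V_CE = 4.43 V > V_CE(sat) ≈ 0.2 V, the transistor is in the active region as assumed.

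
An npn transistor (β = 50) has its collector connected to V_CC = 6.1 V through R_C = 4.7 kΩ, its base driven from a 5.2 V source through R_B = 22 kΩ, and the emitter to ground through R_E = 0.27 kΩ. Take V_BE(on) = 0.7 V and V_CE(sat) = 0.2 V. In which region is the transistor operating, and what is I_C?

saturation; I_C ≈ 1.2 mA

Assume active: I_B = (5.2 − 0.7)/(22 + 51×0.27) = 0.126 mA, I_C = β·I_B = 6.29 mA.
Then V_CE = 6.1 − 6.29×4.7 − 6.42×0.27 = -25.2 V < 0.2 V — the active assumption fails.
Re-solve with V_CE = 0.2 V. KCL at the emitter: V_E/R_E = (V_BB−0.7−V_E)/R_B + (V_CC−0.2−V_E)/R_C, giving V_E = 0.368 V.
I_C = (V_CC − 0.2 − V_E)/R_C = (5.9 − 0.368)/4.7 = 1.18 mA.
Check: I_B = (4.5 − 0.368)/22 = 0.188 mA, and β·I_B = 9.39 mA > I_C, confirming saturation.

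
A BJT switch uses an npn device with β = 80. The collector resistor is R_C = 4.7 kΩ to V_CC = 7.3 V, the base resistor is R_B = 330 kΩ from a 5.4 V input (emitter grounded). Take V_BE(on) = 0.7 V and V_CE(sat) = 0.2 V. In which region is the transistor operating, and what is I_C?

Assume active. Base-emitter loop: I_B = (V_BB − V_BE)/R_B = (5.4 − 0.7)/330 = 0.0142 mA.
I_C = β·I_B = 80×0.0142 = 1.14 mA.
V_CE = V_CC − I_C·R_C = 7.3 − 1.14×4.7 = 1.94 V > V_CE(sat), so the active-region assumption holds.

active; I_C ≈ 1.1 mA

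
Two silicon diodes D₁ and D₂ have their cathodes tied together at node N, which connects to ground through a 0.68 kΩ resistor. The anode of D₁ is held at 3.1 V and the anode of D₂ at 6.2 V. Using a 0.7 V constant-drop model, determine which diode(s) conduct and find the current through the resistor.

Assume both conduct. Then node N would need to be at both 3.1−0.7 = 2.4 V and 6.2−0.7 = 5.5 V, which is impossible.
Assume only D₂ conducts: V_N = 6.2 − 0.7 = 5.5 V, so I_R = 5.5/0.68 = 8.09 mA.
Check D₁: its anode-to-cathode voltage is 3.1 − 5.5 = -2.4 V < 0.7 V, so it is off. The assumption is consistent.

Only D₂ conducts; I_R ≈ 8.1 mA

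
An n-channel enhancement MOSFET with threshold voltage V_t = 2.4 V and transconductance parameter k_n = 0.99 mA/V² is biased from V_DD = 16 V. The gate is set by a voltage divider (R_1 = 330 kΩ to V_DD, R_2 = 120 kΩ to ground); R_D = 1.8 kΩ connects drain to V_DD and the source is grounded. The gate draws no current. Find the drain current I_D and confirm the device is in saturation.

I_D ≈ 1.7 mA

V_G = V_DD·R_2/(R_1+R_2) = 16×120/450 = 4.27 V. With the source grounded, V_GS = V_G = 4.27 V.
Assume saturation: I_D = (k_n/2)(V_GS − V_t)² = (0.99/2)×(4.27 − 2.4)² = 0.495×1.87² = 1.72 mA.
V_DS = V_DD − I_D·R_D = 16 − 1.72×1.8 = 12.9 V.
Saturation requires V_DS ≥ V_GS − V_t = 1.87 V; 12.9 ≥ 1.87 ✓.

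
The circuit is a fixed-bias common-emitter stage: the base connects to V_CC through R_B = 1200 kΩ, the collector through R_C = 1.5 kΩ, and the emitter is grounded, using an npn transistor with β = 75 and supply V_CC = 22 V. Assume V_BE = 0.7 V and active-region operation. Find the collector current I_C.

Base loop: V_CC = I_B·R_B + V_BE, so I_B = (22 − 0.7)/1200 kΩ = 0.0178 mA.
In the active region I_C = β·I_B = 75 × 0.0178 = 1.33 mA.
Collector loop: V_CE = V_CC − I_C·R_C = 22 − 1.33×1.5 = 20 V.
Since V_CE = 20 V > V_CE(sat) ≈ 0.2 V, the transistor is in the active region as assumed.

I_C ≈ 1.3 mA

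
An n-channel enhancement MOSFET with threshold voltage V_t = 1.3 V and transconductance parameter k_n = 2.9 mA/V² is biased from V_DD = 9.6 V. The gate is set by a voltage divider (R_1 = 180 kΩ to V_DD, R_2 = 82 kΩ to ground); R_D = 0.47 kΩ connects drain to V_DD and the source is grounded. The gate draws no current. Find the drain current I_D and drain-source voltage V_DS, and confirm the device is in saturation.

I_D ≈ 4.2 mA, V_DS ≈ 7.6 V

V_G = V_DD·R_2/(R_1+R_2) = 9.6×82/262 = 3 V. With the source grounded, V_GS = V_G = 3 V.
Assume saturation: I_D = (k_n/2)(V_GS − V_t)² = (2.9/2)×(3 − 1.3)² = 1.45×1.7² = 4.21 mA.
V_DS = V_DD − I_D·R_D = 9.6 − 4.21×0.47 = 7.62 V.
Saturation requires V_DS ≥ V_GS − V_t = 1.7 V; 7.62 ≥ 1.7 ✓.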